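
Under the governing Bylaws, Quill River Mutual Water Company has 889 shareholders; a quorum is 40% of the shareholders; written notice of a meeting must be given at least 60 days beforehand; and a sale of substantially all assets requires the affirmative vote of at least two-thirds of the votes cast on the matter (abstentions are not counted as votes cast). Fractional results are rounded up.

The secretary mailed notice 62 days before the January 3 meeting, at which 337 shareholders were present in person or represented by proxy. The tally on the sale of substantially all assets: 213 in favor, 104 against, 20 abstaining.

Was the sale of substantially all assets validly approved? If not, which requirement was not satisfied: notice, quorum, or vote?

Notice: 62 days given; 60 required. Satisfied.
Quorum: 40% of 889 = 355.60, rounded up to 356; 337 present. Not satisfied.
Vote: requires two-thirds of the votes cast (337 − 20 abstaining = 317); 2/3 of 317 = 211.33, rounded up to 212, so 212 needed; 213 in favor. Satisfied.

Invalid — quorum requirement not satisfied.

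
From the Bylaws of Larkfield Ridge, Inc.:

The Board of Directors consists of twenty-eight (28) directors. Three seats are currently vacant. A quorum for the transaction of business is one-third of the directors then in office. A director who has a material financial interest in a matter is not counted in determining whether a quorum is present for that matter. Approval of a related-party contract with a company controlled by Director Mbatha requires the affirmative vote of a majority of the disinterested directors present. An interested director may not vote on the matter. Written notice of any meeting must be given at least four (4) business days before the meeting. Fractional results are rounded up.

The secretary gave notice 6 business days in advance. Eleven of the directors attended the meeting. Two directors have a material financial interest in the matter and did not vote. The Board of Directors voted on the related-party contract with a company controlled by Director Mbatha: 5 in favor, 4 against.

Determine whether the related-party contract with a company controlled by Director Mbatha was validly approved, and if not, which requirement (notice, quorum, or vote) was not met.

Valid — all requirements satisfied.

Notice: 6 business days given; 4 required (6 ≥ 4). Satisfied.
Quorum: 11 present, but the 2 interested directors do not count, leaving 9. Quorum is 9. Satisfied.
Vote: the related-party contract with a company controlled by Director Mbatha requires a majority of the disinterested directors present (11 − 2 = 9). A majority of 9 is 5, so 5 affirmative votes are needed; 5 voted in favor. Satisfied.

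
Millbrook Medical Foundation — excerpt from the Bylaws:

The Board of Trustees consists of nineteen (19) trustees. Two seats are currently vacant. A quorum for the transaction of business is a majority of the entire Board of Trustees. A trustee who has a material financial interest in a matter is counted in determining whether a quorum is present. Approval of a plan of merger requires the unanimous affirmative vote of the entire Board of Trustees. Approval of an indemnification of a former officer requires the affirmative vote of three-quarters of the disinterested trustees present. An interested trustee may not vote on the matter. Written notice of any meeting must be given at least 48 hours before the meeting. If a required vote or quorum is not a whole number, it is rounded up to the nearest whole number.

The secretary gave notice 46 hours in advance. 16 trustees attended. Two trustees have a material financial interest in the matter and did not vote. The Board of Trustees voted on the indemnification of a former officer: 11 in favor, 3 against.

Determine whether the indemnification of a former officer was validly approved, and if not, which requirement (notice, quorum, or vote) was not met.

Invalid — notice requirement not satisfied.

Notice: 46 hours given; 48 required (46 < 48). Not satisfied.
Quorum: 16 present (interested trustees count toward quorum); quorum is 10. Satisfied.
Vote: the indemnification of a former officer requires three-fourths of the disinterested trustees present (16 − 2 = 14). 3/4 of 14 = 10.50, rounded up to 11, so 11 affirmative votes are needed; 11 voted in favor. Satisfied.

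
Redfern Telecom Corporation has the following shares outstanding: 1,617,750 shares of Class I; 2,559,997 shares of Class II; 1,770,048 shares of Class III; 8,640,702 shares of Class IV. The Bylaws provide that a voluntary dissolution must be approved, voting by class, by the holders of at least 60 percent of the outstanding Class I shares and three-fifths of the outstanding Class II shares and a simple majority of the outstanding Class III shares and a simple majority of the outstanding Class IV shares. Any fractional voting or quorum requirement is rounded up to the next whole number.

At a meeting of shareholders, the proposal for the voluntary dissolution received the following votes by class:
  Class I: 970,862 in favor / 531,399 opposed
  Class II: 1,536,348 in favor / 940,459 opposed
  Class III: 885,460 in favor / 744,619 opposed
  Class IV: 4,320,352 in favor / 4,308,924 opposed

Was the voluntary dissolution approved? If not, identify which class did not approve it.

Approved — every class gave the required vote.

Class I: 3/5 of 1617750 = 970650; 970,650 required, 970,862 in favor — approved.
Class II: 3/5 of 2559997 = 1535998.20, rounded up to 1535999; 1,535,999 required, 1,536,348 in favor — approved.
Class III: a majority of 1770048 is 885025; 885,025 required, 885,460 in favor — approved.
Class IV: a majority of 8640702 is 4320352; 4,320,352 required, 4,320,352 in favor — approved.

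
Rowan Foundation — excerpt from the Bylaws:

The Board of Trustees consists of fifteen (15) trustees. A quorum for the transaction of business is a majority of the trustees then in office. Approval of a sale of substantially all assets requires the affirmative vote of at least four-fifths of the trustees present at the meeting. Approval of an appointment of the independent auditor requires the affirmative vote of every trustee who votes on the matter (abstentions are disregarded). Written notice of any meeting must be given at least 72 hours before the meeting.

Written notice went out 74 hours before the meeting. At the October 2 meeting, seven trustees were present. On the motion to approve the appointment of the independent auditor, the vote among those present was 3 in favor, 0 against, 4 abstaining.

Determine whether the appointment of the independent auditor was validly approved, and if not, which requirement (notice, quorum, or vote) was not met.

Notice: 74 hours given; 72 required (74 ≥ 72). Satisfied.
Quorum: 7 present; quorum is 8. Not satisfied.
Vote: the appointment of the independent auditor requires the unanimous vote of the votes cast (7 present − 4 abstaining = 3). Unanimous means all 3, so 3 affirmative votes are needed; 3 voted in favor. Satisfied. (Moot — without a quorum no business can be validly transacted.)

Invalid — quorum requirement not satisfied.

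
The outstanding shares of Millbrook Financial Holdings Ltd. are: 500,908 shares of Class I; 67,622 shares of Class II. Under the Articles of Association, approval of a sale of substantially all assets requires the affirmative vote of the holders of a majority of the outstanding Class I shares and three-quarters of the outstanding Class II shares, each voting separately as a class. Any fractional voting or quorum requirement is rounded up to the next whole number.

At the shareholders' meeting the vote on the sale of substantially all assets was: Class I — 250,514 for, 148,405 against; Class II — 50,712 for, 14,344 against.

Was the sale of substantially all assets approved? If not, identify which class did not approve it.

Not approved — the Class II shares did not give the required vote.

Class I: a majority of 500908 is 250455; 250,455 required, 250,514 in favor — approved.
Class II: 3/4 of 67622 = 50716.50, rounded up to 50717; 50,717 required, 50,712 in favor — not approved.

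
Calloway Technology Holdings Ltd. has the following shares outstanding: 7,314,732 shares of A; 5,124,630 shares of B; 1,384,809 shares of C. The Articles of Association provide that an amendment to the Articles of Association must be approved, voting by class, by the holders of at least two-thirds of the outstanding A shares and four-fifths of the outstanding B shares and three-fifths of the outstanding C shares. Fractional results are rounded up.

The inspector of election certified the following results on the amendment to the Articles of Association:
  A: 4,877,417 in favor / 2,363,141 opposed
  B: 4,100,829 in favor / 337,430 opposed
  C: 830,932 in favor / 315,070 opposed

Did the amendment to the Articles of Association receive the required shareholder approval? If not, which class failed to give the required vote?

Approved — every class gave the required vote.

A: 2/3 of 7314732 = 4876488; 4,876,488 required, 4,877,417 in favor — approved.
B: 4/5 of 5124630 = 4099704; 4,099,704 required, 4,100,829 in favor — approved.
C: 3/5 of 1384809 = 830885.40, rounded up to 830886; 830,886 required, 830,932 in favor — approved.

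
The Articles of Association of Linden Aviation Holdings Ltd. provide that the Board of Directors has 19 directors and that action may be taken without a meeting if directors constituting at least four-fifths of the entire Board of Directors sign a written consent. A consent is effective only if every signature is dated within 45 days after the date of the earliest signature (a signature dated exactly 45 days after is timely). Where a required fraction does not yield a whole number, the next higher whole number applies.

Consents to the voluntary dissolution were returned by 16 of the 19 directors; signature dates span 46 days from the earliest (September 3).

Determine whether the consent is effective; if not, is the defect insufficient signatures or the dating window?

Not effective — dating-window requirement not satisfied.

Signatures required: at least four-fifths of 19 — 4/5 of 19 = 15.20, rounded up to 16, so 16 needed; 16 signed. Sufficient.
Dating window: the latest signature is 46 days after the earliest; the limit is 45 days. Outside the window.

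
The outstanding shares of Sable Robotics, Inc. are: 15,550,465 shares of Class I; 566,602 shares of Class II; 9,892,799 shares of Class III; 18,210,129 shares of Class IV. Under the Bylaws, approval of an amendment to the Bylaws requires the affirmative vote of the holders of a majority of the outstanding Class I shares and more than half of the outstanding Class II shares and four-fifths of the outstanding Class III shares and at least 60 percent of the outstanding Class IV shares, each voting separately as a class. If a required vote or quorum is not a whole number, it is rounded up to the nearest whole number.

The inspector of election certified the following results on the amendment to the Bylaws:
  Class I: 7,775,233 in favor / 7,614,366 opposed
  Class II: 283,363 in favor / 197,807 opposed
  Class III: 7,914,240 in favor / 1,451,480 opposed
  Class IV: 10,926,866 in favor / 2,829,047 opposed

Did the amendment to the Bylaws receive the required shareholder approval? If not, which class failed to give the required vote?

Approved — every class gave the required vote.

Class I: a majority of 15550465 is 7775233; 7,775,233 required, 7,775,233 in favor — approved.
Class II: a majority of 566602 is 283302; 283,302 required, 283,363 in favor — approved.
Class III: 4/5 of 9892799 = 7914239.20, rounded up to 7914240; 7,914,240 required, 7,914,240 in favor — approved.
Class IV: 3/5 of 18210129 = 10926077.40, rounded up to 10926078; 10,926,078 required, 10,926,866 in favor — approved.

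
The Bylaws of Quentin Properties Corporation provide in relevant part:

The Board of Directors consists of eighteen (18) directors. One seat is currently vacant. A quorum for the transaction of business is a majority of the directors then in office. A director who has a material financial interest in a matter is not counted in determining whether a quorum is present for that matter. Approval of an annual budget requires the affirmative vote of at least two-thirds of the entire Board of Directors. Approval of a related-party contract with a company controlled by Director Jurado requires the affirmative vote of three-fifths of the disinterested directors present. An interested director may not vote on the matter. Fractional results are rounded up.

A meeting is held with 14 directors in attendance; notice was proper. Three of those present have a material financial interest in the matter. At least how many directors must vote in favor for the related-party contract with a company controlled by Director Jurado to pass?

7

The related-party contract with a company controlled by Director Jurado requires three-fifths of the disinterested directors present (14 − 3 = 11).
3/5 of 11 = 6.60, rounded up to 7.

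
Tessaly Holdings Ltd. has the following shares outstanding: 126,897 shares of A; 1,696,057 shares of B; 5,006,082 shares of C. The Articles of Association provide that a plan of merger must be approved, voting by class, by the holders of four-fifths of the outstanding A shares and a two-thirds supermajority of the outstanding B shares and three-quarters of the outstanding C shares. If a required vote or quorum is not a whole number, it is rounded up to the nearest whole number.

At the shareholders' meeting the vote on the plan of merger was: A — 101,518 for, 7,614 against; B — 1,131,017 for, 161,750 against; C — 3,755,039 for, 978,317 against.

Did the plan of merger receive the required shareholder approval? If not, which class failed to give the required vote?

A: 4/5 of 126897 = 101517.60, rounded up to 101518; 101,518 required, 101,518 in favor — approved.
B: 2/3 of 1696057 = 1130704.67, rounded up to 1130705; 1,130,705 required, 1,131,017 in favor — approved.
C: 3/4 of 5006082 = 3754561.50, rounded up to 3754562; 3,754,562 required, 3,755,039 in favor — approved.

Approved — every class gave the required vote.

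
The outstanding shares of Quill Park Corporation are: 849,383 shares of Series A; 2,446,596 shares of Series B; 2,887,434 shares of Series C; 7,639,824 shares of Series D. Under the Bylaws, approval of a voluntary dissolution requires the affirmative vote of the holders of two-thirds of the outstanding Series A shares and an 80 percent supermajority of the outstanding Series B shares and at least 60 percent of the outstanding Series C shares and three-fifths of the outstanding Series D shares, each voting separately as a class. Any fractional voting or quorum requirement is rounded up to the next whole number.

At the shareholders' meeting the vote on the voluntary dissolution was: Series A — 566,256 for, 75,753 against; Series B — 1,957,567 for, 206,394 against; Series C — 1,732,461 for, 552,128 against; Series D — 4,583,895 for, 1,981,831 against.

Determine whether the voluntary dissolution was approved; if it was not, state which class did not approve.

Approved — every class gave the required vote.

Series A: 2/3 of 849383 = 566255.33, rounded up to 566256; 566,256 required, 566,256 in favor — approved.
Series B: 4/5 of 2446596 = 1957276.80, rounded up to 1957277; 1,957,277 required, 1,957,567 in favor — approved.
Series C: 3/5 of 2887434 = 1732460.40, rounded up to 1732461; 1,732,461 required, 1,732,461 in favor — approved.
Series D: 3/5 of 7639824 = 4583894.40, rounded up to 4583895; 4,583,895 required, 4,583,895 in favor — approved.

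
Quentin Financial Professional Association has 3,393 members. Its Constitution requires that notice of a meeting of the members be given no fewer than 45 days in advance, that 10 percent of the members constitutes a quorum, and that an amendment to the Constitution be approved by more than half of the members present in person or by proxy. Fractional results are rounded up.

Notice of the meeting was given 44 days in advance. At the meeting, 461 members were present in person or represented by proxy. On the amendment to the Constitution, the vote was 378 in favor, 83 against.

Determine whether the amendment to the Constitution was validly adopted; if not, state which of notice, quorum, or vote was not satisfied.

Invalid — notice requirement not satisfied.

Notice: 44 days given; 45 required. Not satisfied.
Quorum: 10% of 3,393 = 339.30, rounded up to 340; 461 present. Satisfied.
Vote: requires a majority of those present (461); a majority of 461 is 231, so 231 needed; 378 in favor. Satisfied.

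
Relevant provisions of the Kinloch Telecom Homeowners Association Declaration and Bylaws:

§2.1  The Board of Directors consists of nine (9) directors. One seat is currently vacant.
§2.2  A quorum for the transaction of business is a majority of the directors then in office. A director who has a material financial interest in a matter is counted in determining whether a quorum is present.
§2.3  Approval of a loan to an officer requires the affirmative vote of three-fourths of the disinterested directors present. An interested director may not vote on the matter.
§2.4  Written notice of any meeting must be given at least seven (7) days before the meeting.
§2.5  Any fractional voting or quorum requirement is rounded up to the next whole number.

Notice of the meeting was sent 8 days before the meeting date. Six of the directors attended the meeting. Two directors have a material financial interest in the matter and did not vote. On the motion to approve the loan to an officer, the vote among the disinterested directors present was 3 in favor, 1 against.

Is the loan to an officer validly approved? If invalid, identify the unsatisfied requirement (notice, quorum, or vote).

Notice: 8 days given; 7 required (8 ≥ 7). Satisfied.
Quorum: 6 present (interested directors count toward quorum); quorum is 5. Satisfied.
Vote: the loan to an officer requires three-fourths of the disinterested directors present (6 − 2 = 4). 3/4 of 4 = 3, so 3 affirmative votes are needed; 3 voted in favor. Satisfied.

Valid — all requirements satisfied.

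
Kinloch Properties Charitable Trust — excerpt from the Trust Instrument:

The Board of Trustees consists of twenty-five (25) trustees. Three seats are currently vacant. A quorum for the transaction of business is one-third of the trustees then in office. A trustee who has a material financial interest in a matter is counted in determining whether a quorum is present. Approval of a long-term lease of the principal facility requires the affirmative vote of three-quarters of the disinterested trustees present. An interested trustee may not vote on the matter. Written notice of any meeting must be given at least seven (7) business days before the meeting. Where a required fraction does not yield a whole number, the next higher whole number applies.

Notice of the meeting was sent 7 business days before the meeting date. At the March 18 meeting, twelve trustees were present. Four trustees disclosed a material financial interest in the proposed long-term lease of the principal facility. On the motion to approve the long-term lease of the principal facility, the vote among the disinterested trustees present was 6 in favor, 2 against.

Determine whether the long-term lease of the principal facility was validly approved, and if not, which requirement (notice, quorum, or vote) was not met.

Notice: 7 business days given; 7 required (7 ≥ 7). Satisfied.
Quorum: 12 present (interested trustees count toward quorum); quorum is 8. Satisfied.
Vote: the long-term lease of the principal facility requires three-fourths of the disinterested trustees present (12 − 4 = 8). 3/4 of 8 = 6, so 6 affirmative votes are needed; 6 voted in favor. Satisfied.

Valid — all requirements satisfied.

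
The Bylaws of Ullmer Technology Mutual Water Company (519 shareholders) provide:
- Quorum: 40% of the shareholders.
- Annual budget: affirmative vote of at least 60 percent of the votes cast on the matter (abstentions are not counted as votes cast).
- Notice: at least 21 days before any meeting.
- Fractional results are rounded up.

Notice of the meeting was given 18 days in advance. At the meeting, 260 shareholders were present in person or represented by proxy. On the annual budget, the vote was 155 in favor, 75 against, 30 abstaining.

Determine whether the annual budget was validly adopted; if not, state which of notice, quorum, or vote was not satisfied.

Notice: 18 days given; 21 required. Not satisfied.
Quorum: 40% of 519 = 207.60, rounded up to 208; 260 present. Satisfied.
Vote: requires three-fifths of the votes cast (260 − 30 abstaining = 230); 3/5 of 230 = 138, so 138 needed; 155 in favor. Satisfied.

Invalid — notice requirement not satisfied.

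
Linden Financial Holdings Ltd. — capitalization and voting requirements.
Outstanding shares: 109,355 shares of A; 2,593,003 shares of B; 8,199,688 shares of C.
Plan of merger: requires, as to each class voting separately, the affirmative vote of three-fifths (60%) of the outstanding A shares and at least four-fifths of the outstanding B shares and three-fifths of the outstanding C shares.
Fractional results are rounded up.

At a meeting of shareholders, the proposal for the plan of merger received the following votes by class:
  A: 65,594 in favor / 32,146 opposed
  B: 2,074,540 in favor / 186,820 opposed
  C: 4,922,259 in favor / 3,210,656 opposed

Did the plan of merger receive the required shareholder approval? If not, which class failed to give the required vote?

A: 3/5 of 109355 = 65613; 65,613 required, 65,594 in favor — not approved.
B: 4/5 of 2593003 = 2074402.40, rounded up to 2074403; 2,074,403 required, 2,074,540 in favor — approved.
C: 3/5 of 8199688 = 4919812.80, rounded up to 4919813; 4,919,813 required, 4,922,259 in favor — approved.

Not approved — the A shares did not give the required vote.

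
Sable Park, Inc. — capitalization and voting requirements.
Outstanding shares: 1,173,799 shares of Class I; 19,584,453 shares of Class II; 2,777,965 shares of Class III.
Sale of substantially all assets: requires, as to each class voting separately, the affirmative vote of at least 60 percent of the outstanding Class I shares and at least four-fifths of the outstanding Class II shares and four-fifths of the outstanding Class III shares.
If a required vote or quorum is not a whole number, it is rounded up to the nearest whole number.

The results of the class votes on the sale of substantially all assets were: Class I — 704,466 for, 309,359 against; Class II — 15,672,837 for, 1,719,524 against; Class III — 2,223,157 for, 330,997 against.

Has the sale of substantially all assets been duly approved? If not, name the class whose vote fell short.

Class I: 3/5 of 1173799 = 704279.40, rounded up to 704280; 704,280 required, 704,466 in favor — approved.
Class II: 4/5 of 19584453 = 15667562.40, rounded up to 15667563; 15,667,563 required, 15,672,837 in favor — approved.
Class III: 4/5 of 2777965 = 2222372; 2,222,372 required, 2,223,157 in favor — approved.

Approved — every class gave the required vote.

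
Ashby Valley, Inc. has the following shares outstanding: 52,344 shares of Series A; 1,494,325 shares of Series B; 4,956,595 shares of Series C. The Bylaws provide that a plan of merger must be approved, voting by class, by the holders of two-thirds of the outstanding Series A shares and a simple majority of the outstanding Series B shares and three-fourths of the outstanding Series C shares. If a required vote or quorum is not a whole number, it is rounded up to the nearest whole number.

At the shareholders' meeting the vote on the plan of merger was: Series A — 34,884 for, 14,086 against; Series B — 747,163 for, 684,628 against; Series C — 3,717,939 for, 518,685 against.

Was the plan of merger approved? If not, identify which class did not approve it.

Not approved — the Series A shares did not give the required vote.

Series A: 2/3 of 52344 = 34896; 34,896 required, 34,884 in favor — not approved.
Series B: a majority of 1494325 is 747163; 747,163 required, 747,163 in favor — approved.
Series C: 3/4 of 4956595 = 3717446.25, rounded up to 3717447; 3,717,447 required, 3,717,939 in favor — approved.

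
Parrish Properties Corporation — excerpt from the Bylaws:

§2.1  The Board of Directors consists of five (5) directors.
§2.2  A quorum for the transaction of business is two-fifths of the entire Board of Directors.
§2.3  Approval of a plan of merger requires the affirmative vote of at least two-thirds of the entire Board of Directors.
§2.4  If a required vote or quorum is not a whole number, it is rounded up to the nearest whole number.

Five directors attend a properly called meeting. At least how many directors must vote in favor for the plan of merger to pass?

4

The plan of merger requires two-thirds of the entire Board of Directors (5).
2/3 of 5 = 3.33, rounded up to 4.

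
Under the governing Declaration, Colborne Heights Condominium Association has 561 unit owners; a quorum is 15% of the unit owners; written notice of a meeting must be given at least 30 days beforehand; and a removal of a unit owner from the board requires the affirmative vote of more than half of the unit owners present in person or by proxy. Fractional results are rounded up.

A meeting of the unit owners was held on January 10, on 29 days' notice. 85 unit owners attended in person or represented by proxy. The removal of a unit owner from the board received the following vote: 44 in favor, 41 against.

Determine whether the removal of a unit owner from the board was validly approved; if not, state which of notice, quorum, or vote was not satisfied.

Invalid — notice requirement not satisfied.

Notice: 29 days given; 30 required. Not satisfied.
Quorum: 15% of 561 = 84.15, rounded up to 85; 85 present. Satisfied.
Vote: requires a majority of those present (85); a majority of 85 is 43, so 43 needed; 44 in favor. Satisfied.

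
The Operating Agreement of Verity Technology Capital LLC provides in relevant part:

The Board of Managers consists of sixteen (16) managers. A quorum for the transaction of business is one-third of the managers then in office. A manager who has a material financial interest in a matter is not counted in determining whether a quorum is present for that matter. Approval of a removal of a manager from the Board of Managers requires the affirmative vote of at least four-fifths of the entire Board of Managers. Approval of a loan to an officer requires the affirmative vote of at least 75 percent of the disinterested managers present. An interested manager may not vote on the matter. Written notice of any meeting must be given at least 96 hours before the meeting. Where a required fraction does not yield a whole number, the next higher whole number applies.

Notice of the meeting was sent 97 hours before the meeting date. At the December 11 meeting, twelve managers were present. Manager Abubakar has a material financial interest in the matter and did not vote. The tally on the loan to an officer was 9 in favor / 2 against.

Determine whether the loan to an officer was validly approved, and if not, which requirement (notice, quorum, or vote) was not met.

Notice: 97 hours given; 96 required (97 ≥ 96). Satisfied.
Quorum: 12 present, but the 1 interested manager does not count, leaving 11. Quorum is 6. Satisfied.
Vote: the loan to an officer requires three-fourths of the disinterested managers present (12 − 1 = 11). 3/4 of 11 = 8.25, rounded up to 9, so 9 affirmative votes are needed; 9 voted in favor. Satisfied.

Valid — all requirements satisfied.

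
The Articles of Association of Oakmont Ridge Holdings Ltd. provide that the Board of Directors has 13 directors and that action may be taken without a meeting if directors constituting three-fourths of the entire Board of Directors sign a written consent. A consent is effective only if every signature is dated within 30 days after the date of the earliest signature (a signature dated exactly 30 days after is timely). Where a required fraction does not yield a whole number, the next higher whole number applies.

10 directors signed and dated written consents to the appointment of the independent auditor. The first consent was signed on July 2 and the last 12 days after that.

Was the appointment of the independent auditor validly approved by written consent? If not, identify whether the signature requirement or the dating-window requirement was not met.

Signatures required: three-fourths of 13 — 3/4 of 13 = 9.75, rounded up to 10, so 10 needed; 10 signed. Sufficient.
Dating window: the latest signature is 12 days after the earliest; the limit is 30 days. Within the window.

Effective — both the signature and dating-window requirements are satisfied.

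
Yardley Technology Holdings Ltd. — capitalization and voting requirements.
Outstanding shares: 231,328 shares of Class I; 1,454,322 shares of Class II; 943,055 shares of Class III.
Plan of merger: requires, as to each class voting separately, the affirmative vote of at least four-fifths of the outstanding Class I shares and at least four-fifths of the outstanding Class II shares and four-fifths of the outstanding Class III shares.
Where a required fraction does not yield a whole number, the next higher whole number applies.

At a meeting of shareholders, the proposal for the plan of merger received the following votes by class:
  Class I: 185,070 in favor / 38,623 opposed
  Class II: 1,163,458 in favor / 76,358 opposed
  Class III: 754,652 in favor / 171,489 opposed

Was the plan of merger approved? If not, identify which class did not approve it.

Approved — every class gave the required vote.

Class I: 4/5 of 231328 = 185062.40, rounded up to 185063; 185,063 required, 185,070 in favor — approved.
Class II: 4/5 of 1454322 = 1163457.60, rounded up to 1163458; 1,163,458 required, 1,163,458 in favor — approved.
Class III: 4/5 of 943055 = 754444; 754,444 required, 754,652 in favor — approved.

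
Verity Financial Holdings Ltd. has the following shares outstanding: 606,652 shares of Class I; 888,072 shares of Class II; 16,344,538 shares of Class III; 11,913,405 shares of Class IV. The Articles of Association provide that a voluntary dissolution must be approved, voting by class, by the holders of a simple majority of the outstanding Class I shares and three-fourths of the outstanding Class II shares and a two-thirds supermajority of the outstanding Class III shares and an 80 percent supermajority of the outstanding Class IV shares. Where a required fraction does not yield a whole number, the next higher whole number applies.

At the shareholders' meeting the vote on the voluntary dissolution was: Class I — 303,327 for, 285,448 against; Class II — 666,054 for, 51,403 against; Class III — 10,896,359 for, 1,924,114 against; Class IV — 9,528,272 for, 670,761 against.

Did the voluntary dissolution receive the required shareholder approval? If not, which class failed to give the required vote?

Class I: a majority of 606652 is 303327; 303,327 required, 303,327 in favor — approved.
Class II: 3/4 of 888072 = 666054; 666,054 required, 666,054 in favor — approved.
Class III: 2/3 of 16344538 = 10896358.67, rounded up to 10896359; 10,896,359 required, 10,896,359 in favor — approved.
Class IV: 4/5 of 11913405 = 9530724; 9,530,724 required, 9,528,272 in favor — not approved.

Not approved — the Class IV shares did not give the required vote.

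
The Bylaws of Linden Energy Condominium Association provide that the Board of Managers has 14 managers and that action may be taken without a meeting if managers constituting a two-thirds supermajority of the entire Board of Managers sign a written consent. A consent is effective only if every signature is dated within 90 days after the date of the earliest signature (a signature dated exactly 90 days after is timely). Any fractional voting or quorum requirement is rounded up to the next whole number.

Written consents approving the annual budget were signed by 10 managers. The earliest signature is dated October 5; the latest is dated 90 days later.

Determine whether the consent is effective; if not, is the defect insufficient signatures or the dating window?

Signatures required: a two-thirds supermajority of 14 — 2/3 of 14 = 9.33, rounded up to 10, so 10 needed; 10 signed. Sufficient.
Dating window: the latest signature is 90 days after the earliest; the limit is 90 days. Within the window.

Effective — both the signature and dating-window requirements are satisfied.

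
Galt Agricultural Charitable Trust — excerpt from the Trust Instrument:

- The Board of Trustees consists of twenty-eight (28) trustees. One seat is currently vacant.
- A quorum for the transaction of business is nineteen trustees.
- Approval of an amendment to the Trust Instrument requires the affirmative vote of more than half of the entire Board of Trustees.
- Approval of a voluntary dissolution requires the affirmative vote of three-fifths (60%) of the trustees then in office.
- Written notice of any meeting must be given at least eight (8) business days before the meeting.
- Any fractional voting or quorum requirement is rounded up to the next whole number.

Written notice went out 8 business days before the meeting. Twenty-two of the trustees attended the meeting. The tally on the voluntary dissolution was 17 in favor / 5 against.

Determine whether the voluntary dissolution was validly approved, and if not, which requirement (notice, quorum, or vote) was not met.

Notice: 8 business days given; 8 required (8 ≥ 8). Satisfied.
Quorum: 22 present; quorum is 19. Satisfied.
Vote: the voluntary dissolution requires three-fifths of the trustees then in office (27). 3/5 of 27 = 16.20, rounded up to 17, so 17 affirmative votes are needed; 17 voted in favor. Satisfied.

Valid — all requirements satisfied.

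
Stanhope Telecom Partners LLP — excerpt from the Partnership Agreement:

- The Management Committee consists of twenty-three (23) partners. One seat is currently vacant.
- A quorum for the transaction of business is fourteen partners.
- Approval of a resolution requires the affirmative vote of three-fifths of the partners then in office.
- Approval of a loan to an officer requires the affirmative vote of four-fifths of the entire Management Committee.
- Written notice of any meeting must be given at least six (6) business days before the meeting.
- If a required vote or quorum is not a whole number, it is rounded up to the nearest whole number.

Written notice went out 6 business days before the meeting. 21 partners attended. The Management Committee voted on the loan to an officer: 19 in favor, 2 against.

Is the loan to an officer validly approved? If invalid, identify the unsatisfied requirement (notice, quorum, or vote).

Notice: 6 business days given; 6 required (6 ≥ 6). Satisfied.
Quorum: 21 present; quorum is 14. Satisfied.
Vote: the loan to an officer requires four-fifths of the entire Management Committee (23). 4/5 of 23 = 18.40, rounded up to 19, so 19 affirmative votes are needed; 19 voted in favor. Satisfied.

Valid — all requirements satisfied.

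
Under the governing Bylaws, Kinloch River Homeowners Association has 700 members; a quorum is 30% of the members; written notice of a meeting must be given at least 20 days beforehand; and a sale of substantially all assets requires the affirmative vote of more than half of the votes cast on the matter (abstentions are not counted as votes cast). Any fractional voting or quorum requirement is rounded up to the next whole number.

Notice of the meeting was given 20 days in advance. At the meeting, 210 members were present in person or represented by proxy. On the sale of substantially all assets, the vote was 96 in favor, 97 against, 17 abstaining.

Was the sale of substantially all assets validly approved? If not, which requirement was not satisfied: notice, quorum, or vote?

Invalid — vote requirement not satisfied.

Notice: 20 days given; 20 required. Satisfied.
Quorum: 30% of 700 = 210; 210 present. Satisfied.
Vote: requires a majority of the votes cast (210 − 17 abstaining = 193); a majority of 193 is 97, so 97 needed; 96 in favor. Not satisfied.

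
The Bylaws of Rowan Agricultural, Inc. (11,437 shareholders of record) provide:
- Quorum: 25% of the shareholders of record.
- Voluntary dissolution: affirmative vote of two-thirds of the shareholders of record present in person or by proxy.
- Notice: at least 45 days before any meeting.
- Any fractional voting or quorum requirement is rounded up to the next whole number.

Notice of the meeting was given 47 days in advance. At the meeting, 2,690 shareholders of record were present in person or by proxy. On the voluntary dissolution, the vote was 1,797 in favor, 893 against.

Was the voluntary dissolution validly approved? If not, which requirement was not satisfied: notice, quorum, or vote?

Notice: 47 days given; 45 required. Satisfied.
Quorum: 25% of 11,437 = 2,859.25, rounded up to 2,860; 2,690 present. Not satisfied.
Vote: requires two-thirds of those present (2,690); 2/3 of 2690 = 1793.33, rounded up to 1794, so 1,794 needed; 1,797 in favor. Satisfied.

Invalid — quorum requirement not satisfied.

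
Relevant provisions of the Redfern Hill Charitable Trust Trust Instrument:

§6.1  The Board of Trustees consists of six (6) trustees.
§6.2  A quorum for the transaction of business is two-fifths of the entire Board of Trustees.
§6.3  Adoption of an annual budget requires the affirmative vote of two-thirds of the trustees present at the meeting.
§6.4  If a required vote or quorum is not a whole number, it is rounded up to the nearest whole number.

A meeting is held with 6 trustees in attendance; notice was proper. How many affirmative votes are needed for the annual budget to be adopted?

4

The annual budget requires two-thirds of the trustees present (6).
2/3 of 6 = 4.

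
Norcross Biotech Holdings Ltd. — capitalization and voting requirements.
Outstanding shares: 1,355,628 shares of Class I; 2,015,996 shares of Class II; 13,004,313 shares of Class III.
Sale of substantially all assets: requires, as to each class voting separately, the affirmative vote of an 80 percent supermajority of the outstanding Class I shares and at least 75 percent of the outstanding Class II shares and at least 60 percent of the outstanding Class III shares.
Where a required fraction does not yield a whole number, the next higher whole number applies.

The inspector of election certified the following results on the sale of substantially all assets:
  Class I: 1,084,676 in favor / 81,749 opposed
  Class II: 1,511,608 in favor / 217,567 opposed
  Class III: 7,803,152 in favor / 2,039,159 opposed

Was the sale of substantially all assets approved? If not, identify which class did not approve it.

Not approved — the Class II shares did not give the required vote.

Class I: 4/5 of 1355628 = 1084502.40, rounded up to 1084503; 1,084,503 required, 1,084,676 in favor — approved.
Class II: 3/4 of 2015996 = 1511997; 1,511,997 required, 1,511,608 in favor — not approved.
Class III: 3/5 of 13004313 = 7802587.80, rounded up to 7802588; 7,802,588 required, 7,803,152 in favor — approved.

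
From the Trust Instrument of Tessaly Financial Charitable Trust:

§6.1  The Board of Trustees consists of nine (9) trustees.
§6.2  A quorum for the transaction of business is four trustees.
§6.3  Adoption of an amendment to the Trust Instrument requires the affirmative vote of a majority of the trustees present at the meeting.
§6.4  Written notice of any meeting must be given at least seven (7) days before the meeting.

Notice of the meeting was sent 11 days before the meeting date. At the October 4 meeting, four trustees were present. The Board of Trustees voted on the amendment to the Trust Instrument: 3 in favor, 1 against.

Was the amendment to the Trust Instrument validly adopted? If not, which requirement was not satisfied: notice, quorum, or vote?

Notice: 11 days given; 7 required (11 ≥ 7). Satisfied.
Quorum: 4 present; quorum is 4. Satisfied.
Vote: the amendment to the Trust Instrument requires a majority of the trustees present (4). A majority of 4 is 3, so 3 affirmative votes are needed; 3 voted in favor. Satisfied.

Valid — all requirements satisfied.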